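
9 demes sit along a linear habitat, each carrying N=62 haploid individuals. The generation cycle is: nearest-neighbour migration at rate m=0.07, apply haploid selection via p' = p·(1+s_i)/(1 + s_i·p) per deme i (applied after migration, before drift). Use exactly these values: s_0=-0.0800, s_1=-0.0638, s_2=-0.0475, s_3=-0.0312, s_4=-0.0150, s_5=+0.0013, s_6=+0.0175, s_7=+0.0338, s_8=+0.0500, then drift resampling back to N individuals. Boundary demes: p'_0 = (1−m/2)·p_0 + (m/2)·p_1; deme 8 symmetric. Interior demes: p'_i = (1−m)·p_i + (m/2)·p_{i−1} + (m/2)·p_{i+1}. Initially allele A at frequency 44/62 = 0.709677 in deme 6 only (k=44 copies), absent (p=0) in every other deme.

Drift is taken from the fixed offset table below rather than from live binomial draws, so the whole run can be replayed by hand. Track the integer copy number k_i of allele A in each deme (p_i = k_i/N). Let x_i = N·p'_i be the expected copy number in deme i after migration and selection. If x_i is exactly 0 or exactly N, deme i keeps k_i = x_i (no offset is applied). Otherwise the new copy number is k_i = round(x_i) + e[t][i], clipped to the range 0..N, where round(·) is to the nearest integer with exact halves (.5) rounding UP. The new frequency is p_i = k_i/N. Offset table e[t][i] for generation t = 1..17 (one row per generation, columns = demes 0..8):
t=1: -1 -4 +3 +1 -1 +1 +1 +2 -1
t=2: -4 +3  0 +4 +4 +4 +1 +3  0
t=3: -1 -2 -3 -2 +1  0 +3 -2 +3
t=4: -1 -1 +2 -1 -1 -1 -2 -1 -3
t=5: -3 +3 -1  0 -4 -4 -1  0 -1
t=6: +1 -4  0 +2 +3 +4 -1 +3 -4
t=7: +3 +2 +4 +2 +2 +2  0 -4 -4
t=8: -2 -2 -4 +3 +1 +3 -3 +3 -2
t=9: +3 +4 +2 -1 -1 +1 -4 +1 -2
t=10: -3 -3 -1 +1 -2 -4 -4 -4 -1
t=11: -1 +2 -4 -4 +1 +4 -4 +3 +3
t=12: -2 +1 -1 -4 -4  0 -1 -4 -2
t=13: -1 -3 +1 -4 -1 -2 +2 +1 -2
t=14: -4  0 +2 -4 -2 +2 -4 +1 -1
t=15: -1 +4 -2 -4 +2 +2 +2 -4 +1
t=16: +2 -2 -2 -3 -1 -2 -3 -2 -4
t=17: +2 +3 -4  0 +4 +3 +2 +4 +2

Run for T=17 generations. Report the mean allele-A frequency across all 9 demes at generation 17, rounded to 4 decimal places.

0.0968

t=0: k=[0 0 0 0 0 0 44 0 0]
t=1: x=[0.0000 0.0000 0.0000 0.0000 0.0000 1.5420 41.1607 1.5907 0.0000] k=[0 0 0 0 0 3 42 4 0]
t=2: x=[0.0000 0.0000 0.0000 0.0000 0.1034 4.2652 39.5540 5.3503 0.1470] k=[0 0 0 0 4 8 41 8 0]
t=3: x=[0.0000 0.0000 0.0000 0.1356 3.9438 9.0250 38.9418 9.1308 0.2939] k=[0 0 0 0 5 9 42 7 3]
t=4: x=[0.0000 0.0000 0.0000 0.1696 4.8964 10.0259 39.8675 8.3216 3.2887] k=[0 0 0 0 4 9 38 7 0]
t=5: x=[0.0000 0.0000 0.0000 0.1356 3.9784 9.8508 36.1618 8.0705 0.2572] k=[0 0 0 0 0 6 35 8 0]
t=6: x=[0.0000 0.0000 0.0000 0.0000 0.2069 6.8129 33.3076 8.9158 0.2939] k=[0 0 0 0 3 11 32 12 0]
t=7: x=[0.0000 0.0000 0.0000 0.1017 3.1298 11.4671 30.8339 12.6106 0.4409] k=[0 0 0 2 5 13 31 9 0]
t=8: x=[0.0000 0.0000 0.0667 1.9735 5.1038 13.3636 29.8685 9.7245 0.3307] k=[0 0 0 5 6 16 27 13 0]
t=9: x=[0.0000 0.0000 0.1667 4.7199 6.2298 16.0504 26.3876 13.3805 0.4776] k=[0 0 2 4 5 17 22 14 0]
t=10: x=[0.0000 0.0655 1.9079 3.8490 5.3111 16.7709 21.7895 14.1497 0.5143] k=[0 0 1 5 3 13 18 10 0]
t=11: x=[0.0000 0.0328 1.0534 4.6518 3.3715 12.8382 17.7641 10.2104 0.3674] k=[0 2 0 1 4 17 14 13 3]
t=12: x=[0.0644 1.7447 0.1000 1.0372 4.2893 16.4557 14.2596 13.0237 3.5080] k=[0 3 0 0 0 16 13 9 2]
t=13: x=[0.0966 2.6195 0.1000 0.0000 0.5517 15.3500 13.1438 9.1513 2.3530] k=[0 0 1 0 0 13 15 10 0]
t=14: x=[0.0000 0.0328 0.8865 0.0339 0.4482 12.6281 14.9509 10.1030 0.3674] k=[0 0 3 0 0 15 11 11 0]
t=15: x=[0.0000 0.0983 2.6632 0.1017 0.5172 14.3493 11.2994 10.9106 0.4041] k=[0 4 1 0 3 16 13 7 1]
t=16: x=[0.1288 3.5291 1.0200 0.1356 3.3024 15.4551 13.0731 7.2091 1.2693] k=[2 2 0 0 2 13 10 5 0]
t=17: x=[1.8448 1.8105 0.0667 0.0678 2.2816 12.5230 10.0755 5.1549 0.1837] k=[4 5 0 0 6 16 12 9 2]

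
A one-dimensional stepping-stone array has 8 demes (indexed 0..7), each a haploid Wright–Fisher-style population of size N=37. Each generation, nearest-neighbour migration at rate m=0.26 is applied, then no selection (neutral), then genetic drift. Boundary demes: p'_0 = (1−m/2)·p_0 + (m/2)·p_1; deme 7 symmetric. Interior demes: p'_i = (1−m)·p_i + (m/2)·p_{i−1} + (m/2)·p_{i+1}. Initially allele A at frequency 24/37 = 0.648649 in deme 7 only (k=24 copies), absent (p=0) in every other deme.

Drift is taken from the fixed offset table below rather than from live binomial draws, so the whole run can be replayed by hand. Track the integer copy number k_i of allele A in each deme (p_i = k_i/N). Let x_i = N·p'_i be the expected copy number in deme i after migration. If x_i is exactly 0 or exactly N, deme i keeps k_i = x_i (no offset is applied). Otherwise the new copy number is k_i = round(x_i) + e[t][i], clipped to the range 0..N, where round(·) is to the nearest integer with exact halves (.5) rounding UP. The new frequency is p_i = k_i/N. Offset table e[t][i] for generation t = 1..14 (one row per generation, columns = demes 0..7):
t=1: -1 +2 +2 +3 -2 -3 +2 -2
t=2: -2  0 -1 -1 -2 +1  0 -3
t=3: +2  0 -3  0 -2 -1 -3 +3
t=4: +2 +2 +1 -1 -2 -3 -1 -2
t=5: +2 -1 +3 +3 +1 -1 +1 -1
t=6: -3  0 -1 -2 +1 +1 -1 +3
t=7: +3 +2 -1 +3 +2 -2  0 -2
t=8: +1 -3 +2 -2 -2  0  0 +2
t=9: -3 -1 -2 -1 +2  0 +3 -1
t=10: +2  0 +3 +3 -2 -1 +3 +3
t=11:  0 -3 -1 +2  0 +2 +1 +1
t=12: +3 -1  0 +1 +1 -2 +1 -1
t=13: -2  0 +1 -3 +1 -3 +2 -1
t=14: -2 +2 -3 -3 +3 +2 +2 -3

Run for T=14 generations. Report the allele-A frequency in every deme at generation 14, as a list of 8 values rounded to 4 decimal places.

[0.0000, 0.0541, 0.0000, 0.0000, 0.1622, 0.1351, 0.3243, 0.2162]

t=0: k=[0 0 0 0 0 0 0 24]
t=1: x=[0.0000 0.0000 0.0000 0.0000 0.0000 0.0000 3.1200 20.8800] k=[0 0 0 0 0 0 5 19]
t=2: x=[0.0000 0.0000 0.0000 0.0000 0.0000 0.6500 6.1700 17.1800] k=[0 0 0 0 0 2 6 14]
t=3: x=[0.0000 0.0000 0.0000 0.0000 0.2600 2.2600 6.5200 12.9600] k=[0 0 0 0 0 1 4 16]
t=4: x=[0.0000 0.0000 0.0000 0.0000 0.1300 1.2600 5.1700 14.4400] k=[0 0 0 0 0 0 4 12]
t=5: x=[0.0000 0.0000 0.0000 0.0000 0.0000 0.5200 4.5200 10.9600] k=[0 0 0 0 0 0 6 10]
t=6: x=[0.0000 0.0000 0.0000 0.0000 0.0000 0.7800 5.7400 9.4800] k=[0 0 0 0 0 2 5 12]
t=7: x=[0.0000 0.0000 0.0000 0.0000 0.2600 2.1300 5.5200 11.0900] k=[0 0 0 0 2 0 6 9]
t=8: x=[0.0000 0.0000 0.0000 0.2600 1.4800 1.0400 5.6100 8.6100] k=[0 0 0 0 0 1 6 11]
t=9: x=[0.0000 0.0000 0.0000 0.0000 0.1300 1.5200 6.0000 10.3500] k=[0 0 0 0 2 2 9 9]
t=10: x=[0.0000 0.0000 0.0000 0.2600 1.7400 2.9100 8.0900 9.0000] k=[0 0 0 3 0 2 11 12]
t=11: x=[0.0000 0.0000 0.3900 2.2200 0.6500 2.9100 9.9600 11.8700] k=[0 0 0 4 1 5 11 13]
t=12: x=[0.0000 0.0000 0.5200 3.0900 1.9100 5.2600 10.4800 12.7400] k=[0 0 1 4 3 3 11 12]
t=13: x=[0.0000 0.1300 1.2600 3.4800 3.1300 4.0400 10.0900 11.8700] k=[0 0 2 0 4 1 12 11]
t=14: x=[0.0000 0.2600 1.4800 0.7800 3.0900 2.8200 10.4400 11.1300] k=[0 2 0 0 6 5 12 8]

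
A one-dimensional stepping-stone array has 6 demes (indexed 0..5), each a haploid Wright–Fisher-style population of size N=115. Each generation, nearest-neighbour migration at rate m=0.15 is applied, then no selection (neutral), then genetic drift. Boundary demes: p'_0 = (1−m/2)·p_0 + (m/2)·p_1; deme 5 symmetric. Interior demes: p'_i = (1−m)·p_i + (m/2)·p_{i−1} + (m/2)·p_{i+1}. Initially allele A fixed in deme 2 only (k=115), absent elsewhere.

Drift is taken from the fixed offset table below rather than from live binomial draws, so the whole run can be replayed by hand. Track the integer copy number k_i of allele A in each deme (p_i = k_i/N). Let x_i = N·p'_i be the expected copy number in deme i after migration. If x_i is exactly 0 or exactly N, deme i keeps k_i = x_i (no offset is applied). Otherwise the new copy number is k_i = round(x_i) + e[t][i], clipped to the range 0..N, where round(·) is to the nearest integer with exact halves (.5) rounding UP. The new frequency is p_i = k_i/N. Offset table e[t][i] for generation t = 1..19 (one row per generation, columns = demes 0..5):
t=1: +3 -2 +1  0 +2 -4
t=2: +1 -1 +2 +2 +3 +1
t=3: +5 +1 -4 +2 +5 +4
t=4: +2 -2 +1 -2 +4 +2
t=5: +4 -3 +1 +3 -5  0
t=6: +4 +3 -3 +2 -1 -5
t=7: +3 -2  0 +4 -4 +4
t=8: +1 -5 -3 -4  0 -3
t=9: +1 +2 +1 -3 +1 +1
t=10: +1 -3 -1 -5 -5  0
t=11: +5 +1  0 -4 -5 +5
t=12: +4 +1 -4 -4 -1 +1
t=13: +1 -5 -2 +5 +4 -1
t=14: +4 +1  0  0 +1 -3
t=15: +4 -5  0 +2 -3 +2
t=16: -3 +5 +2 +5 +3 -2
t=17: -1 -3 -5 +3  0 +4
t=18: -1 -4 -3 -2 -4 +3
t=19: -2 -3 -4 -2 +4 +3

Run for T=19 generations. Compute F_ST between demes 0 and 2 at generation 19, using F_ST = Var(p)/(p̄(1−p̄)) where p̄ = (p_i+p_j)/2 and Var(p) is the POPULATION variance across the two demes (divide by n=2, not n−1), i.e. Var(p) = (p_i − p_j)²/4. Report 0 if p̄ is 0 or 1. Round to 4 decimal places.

t=0: k=[0 0 115 0 0 0]
t=1: x=[0.0000 8.6250 97.7500 8.6250 0.0000 0.0000] k=[0 7 99 9 0 0]
t=2: x=[0.5250 13.3750 85.3500 15.0750 0.6750 0.0000] k=[2 12 87 17 4 0]
t=3: x=[2.7500 16.8750 76.1250 21.2750 4.6750 0.3000] k=[8 18 72 23 10 4]
t=4: x=[8.7500 21.3000 64.2750 25.7000 10.5250 4.4500] k=[11 19 65 24 15 6]
t=5: x=[11.6000 21.8500 58.4750 26.4000 15.0000 6.6750] k=[16 19 59 29 10 7]
t=6: x=[16.2250 21.7750 53.7500 29.8250 11.2000 7.2250] k=[20 25 51 32 10 2]
t=7: x=[20.3750 26.5750 47.6250 31.7750 11.0500 2.6000] k=[23 25 48 36 7 7]
t=8: x=[23.1500 26.5750 45.3750 34.7250 9.1750 7.0000] k=[24 22 42 31 9 4]
t=9: x=[23.8500 23.6500 39.6750 30.1750 10.2750 4.3750] k=[25 26 41 27 11 5]
t=10: x=[25.0750 27.0500 38.8250 26.8500 11.7500 5.4500] k=[26 24 38 22 7 5]
t=11: x=[25.8500 25.2000 35.7500 22.0750 7.9750 5.1500] k=[31 26 36 18 3 10]
t=12: x=[30.6250 27.1250 33.9000 18.2250 4.6500 9.4750] k=[35 28 30 14 4 10]
t=13: x=[34.4750 28.6750 28.6500 14.4500 5.2000 9.5500] k=[35 24 27 19 9 9]
t=14: x=[34.1750 25.0500 26.1750 18.8500 9.7500 9.0000] k=[38 26 26 19 11 6]
t=15: x=[37.1000 26.9000 25.4750 18.9250 11.2250 6.3750] k=[41 22 25 21 8 8]
t=16: x=[39.5750 23.6500 24.4750 20.3250 8.9750 8.0000] k=[37 29 26 25 12 6]
t=17: x=[36.4000 29.3750 26.1500 24.1000 12.5250 6.4500] k=[35 26 21 27 13 10]
t=18: x=[34.3250 26.3000 21.8250 25.5000 13.8250 10.2250] k=[33 22 19 24 10 13]
t=19: x=[32.1750 22.6000 19.6000 22.5750 11.2750 12.7750] k=[30 20 16 21 15 16]

0.0232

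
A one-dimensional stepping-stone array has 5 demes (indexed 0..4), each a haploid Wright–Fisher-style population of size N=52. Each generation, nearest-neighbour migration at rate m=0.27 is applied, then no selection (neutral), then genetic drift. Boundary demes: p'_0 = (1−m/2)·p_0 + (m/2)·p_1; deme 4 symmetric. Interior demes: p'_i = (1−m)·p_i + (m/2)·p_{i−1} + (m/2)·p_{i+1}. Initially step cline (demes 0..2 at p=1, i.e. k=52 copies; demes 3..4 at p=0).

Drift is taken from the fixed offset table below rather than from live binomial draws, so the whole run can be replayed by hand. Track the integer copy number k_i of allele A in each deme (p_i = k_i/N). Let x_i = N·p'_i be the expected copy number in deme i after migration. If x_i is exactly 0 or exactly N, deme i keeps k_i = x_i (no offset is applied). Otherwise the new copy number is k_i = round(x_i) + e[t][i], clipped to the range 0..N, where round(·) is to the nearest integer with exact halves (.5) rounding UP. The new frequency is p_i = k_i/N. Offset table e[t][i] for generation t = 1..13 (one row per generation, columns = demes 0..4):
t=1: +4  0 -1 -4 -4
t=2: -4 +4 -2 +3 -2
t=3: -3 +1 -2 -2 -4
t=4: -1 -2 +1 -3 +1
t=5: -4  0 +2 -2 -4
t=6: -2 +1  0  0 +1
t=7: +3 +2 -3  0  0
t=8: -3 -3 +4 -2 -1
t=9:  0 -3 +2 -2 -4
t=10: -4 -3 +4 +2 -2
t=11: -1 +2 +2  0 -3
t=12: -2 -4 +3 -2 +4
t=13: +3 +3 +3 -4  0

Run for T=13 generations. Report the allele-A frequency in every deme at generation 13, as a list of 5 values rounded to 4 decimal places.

t=0: k=[52 52 52 0 0]
t=1: x=[52.0000 52.0000 44.9800 7.0200 0.0000] k=[52 52 44 3 0]
t=2: x=[52.0000 50.9200 39.5450 8.1300 0.4050] k=[52 52 38 11 0]
t=3: x=[52.0000 50.1100 36.2450 13.1600 1.4850] k=[52 51 34 11 0]
t=4: x=[51.8650 48.8400 33.1900 12.6200 1.4850] k=[51 47 34 10 2]
t=5: x=[50.4600 45.7850 32.5150 12.1600 3.0800] k=[46 46 35 10 0]
t=6: x=[46.0000 44.5150 33.1100 12.0250 1.3500] k=[44 46 33 12 2]
t=7: x=[44.2700 43.9750 31.9200 13.4850 3.3500] k=[47 46 29 13 3]
t=8: x=[46.8650 43.8400 29.1350 13.8100 4.3500] k=[44 41 33 12 3]
t=9: x=[43.5950 40.3250 31.2450 13.6200 4.2150] k=[44 37 33 12 0]
t=10: x=[43.0550 37.4050 30.7050 13.2150 1.6200] k=[39 34 35 15 0]
t=11: x=[38.3250 34.8100 32.1650 15.6750 2.0250] k=[37 37 34 16 0]
t=12: x=[37.0000 36.5950 31.9750 16.2700 2.1600] k=[35 33 35 14 6]
t=13: x=[34.7300 33.5400 31.8950 15.7550 7.0800] k=[38 37 35 12 7]

[0.7308, 0.7115, 0.6731, 0.2308, 0.1346]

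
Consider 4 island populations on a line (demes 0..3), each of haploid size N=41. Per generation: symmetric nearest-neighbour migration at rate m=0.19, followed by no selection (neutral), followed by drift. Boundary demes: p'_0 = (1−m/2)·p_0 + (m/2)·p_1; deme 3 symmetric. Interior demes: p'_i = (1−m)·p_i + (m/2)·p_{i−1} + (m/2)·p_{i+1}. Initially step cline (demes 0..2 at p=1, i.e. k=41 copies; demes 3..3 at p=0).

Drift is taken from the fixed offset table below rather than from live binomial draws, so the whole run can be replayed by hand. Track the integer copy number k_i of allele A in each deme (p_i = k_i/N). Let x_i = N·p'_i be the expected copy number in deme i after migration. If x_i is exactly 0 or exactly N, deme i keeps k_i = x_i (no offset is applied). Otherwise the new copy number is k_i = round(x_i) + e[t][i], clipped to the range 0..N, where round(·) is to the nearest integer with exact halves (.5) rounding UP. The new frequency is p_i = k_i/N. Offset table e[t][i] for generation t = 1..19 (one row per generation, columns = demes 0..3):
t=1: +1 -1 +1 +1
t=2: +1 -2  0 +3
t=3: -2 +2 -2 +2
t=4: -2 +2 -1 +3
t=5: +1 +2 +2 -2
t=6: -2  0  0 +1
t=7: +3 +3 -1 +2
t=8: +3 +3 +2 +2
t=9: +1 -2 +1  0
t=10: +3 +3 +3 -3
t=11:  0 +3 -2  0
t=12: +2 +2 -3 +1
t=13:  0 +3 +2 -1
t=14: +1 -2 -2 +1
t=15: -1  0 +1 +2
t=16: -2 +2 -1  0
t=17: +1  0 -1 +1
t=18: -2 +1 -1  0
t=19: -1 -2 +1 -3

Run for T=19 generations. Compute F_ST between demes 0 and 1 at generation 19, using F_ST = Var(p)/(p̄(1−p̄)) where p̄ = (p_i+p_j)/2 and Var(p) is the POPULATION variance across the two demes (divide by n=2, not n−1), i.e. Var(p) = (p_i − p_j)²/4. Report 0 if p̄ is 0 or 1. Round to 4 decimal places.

t=0: k=[41 41 41 0]
t=1: x=[41.0000 41.0000 37.1050 3.8950] k=[41 41 38 5]
t=2: x=[41.0000 40.7150 35.1500 8.1350] k=[41 39 35 11]
t=3: x=[40.8100 38.8100 33.1000 13.2800] k=[39 41 31 15]
t=4: x=[39.1900 39.8600 30.4300 16.5200] k=[37 41 29 20]
t=5: x=[37.3800 39.4800 29.2850 20.8550] k=[38 41 31 19]
t=6: x=[38.2850 39.7650 30.8100 20.1400] k=[36 40 31 21]
t=7: x=[36.3800 38.7650 30.9050 21.9500] k=[39 41 30 24]
t=8: x=[39.1900 39.7650 30.4750 24.5700] k=[41 41 32 27]
t=9: x=[41.0000 40.1450 32.3800 27.4750] k=[41 38 33 27]
t=10: x=[40.7150 37.8100 32.9050 27.5700] k=[41 41 36 25]
t=11: x=[41.0000 40.5250 35.4300 26.0450] k=[41 41 33 26]
t=12: x=[41.0000 40.2400 33.0950 26.6650] k=[41 41 30 28]
t=13: x=[41.0000 39.9550 30.8550 28.1900] k=[41 41 33 27]
t=14: x=[41.0000 40.2400 33.1900 27.5700] k=[41 38 31 29]
t=15: x=[40.7150 37.6200 31.4750 29.1900] k=[40 38 32 31]
t=16: x=[39.8100 37.6200 32.4750 31.0950] k=[38 40 31 31]
t=17: x=[38.1900 38.9550 31.8550 31.0000] k=[39 39 31 32]
t=18: x=[39.0000 38.2400 31.8550 31.9050] k=[37 39 31 32]
t=19: x=[37.1900 38.0500 31.8550 31.9050] k=[36 36 33 29]

0.0000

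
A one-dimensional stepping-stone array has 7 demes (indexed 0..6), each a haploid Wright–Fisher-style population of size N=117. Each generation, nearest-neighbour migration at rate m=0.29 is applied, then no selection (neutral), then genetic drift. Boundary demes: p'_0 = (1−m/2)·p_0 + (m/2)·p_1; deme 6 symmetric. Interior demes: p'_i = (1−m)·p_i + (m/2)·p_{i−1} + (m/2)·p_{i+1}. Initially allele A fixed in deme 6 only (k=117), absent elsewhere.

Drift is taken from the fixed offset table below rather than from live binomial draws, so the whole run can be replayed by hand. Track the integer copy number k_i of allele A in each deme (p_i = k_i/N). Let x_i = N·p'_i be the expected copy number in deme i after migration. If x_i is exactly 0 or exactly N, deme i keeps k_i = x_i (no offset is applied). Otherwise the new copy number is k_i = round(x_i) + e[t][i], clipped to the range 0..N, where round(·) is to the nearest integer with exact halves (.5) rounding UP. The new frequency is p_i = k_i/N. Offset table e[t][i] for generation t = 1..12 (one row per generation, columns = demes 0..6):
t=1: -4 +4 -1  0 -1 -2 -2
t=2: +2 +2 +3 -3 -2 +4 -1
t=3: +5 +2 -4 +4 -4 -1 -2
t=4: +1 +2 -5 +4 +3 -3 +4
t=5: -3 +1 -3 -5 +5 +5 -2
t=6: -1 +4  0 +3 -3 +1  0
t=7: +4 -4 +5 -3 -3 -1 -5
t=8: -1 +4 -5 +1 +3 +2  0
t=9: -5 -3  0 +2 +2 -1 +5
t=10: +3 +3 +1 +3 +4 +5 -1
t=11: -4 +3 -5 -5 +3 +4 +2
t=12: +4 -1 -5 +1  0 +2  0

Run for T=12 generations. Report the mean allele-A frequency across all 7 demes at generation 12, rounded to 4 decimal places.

t=0: k=[0 0 0 0 0 0 117]
t=1: x=[0.0000 0.0000 0.0000 0.0000 0.0000 16.9650 100.0350] k=[0 0 0 0 0 15 98]
t=2: x=[0.0000 0.0000 0.0000 0.0000 2.1750 24.8600 85.9650] k=[0 0 0 0 0 29 85]
t=3: x=[0.0000 0.0000 0.0000 0.0000 4.2050 32.9150 76.8800] k=[0 0 0 0 0 32 75]
t=4: x=[0.0000 0.0000 0.0000 0.0000 4.6400 33.5950 68.7650] k=[0 0 0 0 8 31 73]
t=5: x=[0.0000 0.0000 0.0000 1.1600 10.1750 33.7550 66.9100] k=[0 0 0 0 15 39 65]
t=6: x=[0.0000 0.0000 0.0000 2.1750 16.3050 39.2900 61.2300] k=[0 0 0 5 13 40 61]
t=7: x=[0.0000 0.0000 0.7250 5.4350 15.7550 39.1300 57.9550] k=[0 0 6 2 13 38 53]
t=8: x=[0.0000 0.8700 4.5500 4.1750 15.0300 36.5500 50.8250] k=[0 5 0 5 18 39 51]
t=9: x=[0.7250 3.5500 1.4500 6.1600 19.1600 37.6950 49.2600] k=[0 1 1 8 21 37 54]
t=10: x=[0.1450 0.8550 2.0150 8.8700 21.4350 37.1450 51.5350] k=[3 4 3 12 25 42 51]
t=11: x=[3.1450 3.7100 4.4500 12.5800 25.5800 40.8400 49.6950] k=[0 7 0 8 29 45 52]
t=12: x=[1.0150 4.9700 2.1750 9.8850 28.2750 43.6950 50.9850] k=[5 4 0 11 28 46 51]

0.1770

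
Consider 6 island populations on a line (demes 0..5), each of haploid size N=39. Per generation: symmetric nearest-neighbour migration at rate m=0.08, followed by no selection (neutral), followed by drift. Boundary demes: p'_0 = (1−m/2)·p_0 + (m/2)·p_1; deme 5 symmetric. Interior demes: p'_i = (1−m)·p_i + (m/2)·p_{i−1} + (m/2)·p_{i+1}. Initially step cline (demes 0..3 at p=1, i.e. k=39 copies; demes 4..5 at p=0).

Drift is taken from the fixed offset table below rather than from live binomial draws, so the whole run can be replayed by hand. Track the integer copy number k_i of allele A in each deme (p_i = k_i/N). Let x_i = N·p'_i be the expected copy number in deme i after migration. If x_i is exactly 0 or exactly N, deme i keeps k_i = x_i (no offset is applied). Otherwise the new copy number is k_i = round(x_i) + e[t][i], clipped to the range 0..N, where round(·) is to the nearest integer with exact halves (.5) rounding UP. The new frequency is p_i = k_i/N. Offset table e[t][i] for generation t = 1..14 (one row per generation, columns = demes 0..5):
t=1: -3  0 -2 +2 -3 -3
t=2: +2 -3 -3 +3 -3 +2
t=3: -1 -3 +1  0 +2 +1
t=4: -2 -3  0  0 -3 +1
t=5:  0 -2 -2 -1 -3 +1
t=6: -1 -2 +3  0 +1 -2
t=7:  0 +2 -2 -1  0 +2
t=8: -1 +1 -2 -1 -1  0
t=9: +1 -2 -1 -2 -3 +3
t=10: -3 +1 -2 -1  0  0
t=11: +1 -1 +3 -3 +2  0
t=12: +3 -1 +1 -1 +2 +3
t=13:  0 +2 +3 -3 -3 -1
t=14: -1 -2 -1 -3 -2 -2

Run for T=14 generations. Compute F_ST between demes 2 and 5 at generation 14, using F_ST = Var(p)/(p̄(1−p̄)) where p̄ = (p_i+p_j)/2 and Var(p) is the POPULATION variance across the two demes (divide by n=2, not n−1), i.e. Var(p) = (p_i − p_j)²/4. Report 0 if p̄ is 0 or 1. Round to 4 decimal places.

t=0: k=[39 39 39 39 0 0]
t=1: x=[39.0000 39.0000 39.0000 37.4400 1.5600 0.0000] k=[39 39 39 39 0 0]
t=2: x=[39.0000 39.0000 39.0000 37.4400 1.5600 0.0000] k=[39 39 39 39 0 0]
t=3: x=[39.0000 39.0000 39.0000 37.4400 1.5600 0.0000] k=[39 39 39 37 4 0]
t=4: x=[39.0000 39.0000 38.9200 35.7600 5.1600 0.1600] k=[39 39 39 36 2 1]
t=5: x=[39.0000 39.0000 38.8800 34.7600 3.3200 1.0400] k=[39 39 37 34 0 2]
t=6: x=[39.0000 38.9200 36.9600 32.7600 1.4400 1.9200] k=[39 37 39 33 2 0]
t=7: x=[38.9200 37.1600 38.6800 32.0000 3.1600 0.0800] k=[39 39 37 31 3 2]
t=8: x=[39.0000 38.9200 36.8400 30.1200 4.0800 2.0400] k=[39 39 35 29 3 2]
t=9: x=[39.0000 38.8400 34.9200 28.2000 4.0000 2.0400] k=[39 37 34 26 1 5]
t=10: x=[38.9200 36.9600 33.8000 25.3200 2.1600 4.8400] k=[36 38 32 24 2 5]
t=11: x=[36.0800 37.6800 31.9200 23.4400 3.0000 4.8800] k=[37 37 35 20 5 5]
t=12: x=[37.0000 36.9200 34.4800 20.0000 5.6000 5.0000] k=[39 36 35 19 8 8]
t=13: x=[38.8800 36.0800 34.4000 19.2000 8.4400 8.0000] k=[39 38 37 16 5 7]
t=14: x=[38.9600 38.0000 36.2000 16.4000 5.5200 6.9200] k=[38 36 35 13 4 5]

0.5921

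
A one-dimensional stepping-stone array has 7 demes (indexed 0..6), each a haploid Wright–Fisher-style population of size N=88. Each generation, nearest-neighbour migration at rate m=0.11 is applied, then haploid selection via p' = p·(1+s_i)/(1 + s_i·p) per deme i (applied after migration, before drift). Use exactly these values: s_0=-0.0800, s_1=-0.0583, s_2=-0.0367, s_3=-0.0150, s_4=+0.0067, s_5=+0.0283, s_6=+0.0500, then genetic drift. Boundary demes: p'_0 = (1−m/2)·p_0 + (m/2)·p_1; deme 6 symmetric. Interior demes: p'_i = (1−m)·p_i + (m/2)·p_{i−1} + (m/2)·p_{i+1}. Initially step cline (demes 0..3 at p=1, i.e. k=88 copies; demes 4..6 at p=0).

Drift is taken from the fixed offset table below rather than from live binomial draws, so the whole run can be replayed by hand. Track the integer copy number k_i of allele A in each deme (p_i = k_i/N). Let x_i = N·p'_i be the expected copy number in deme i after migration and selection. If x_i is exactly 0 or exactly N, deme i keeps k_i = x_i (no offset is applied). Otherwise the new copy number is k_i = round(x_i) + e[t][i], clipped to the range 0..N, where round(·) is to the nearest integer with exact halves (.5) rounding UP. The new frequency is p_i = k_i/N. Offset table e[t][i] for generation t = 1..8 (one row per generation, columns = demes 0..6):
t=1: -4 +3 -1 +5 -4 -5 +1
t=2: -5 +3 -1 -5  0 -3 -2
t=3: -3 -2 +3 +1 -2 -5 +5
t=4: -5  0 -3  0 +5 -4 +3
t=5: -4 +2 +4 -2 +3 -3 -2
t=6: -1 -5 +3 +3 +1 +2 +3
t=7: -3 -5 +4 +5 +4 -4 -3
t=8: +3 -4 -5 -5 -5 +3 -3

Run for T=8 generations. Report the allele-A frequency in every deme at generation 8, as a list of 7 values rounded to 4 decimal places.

t=0: k=[88 88 88 88 0 0 0]
t=1: x=[88.0000 88.0000 88.0000 83.0904 4.8706 0.0000 0.0000] k=[88 88 88 88 1 0 0]
t=2: x=[88.0000 88.0000 88.0000 83.1462 5.7659 0.0566 0.0000] k=[88 88 88 78 6 0 0]
t=3: x=[88.0000 88.0000 87.4292 74.4173 9.6874 0.3393 0.0000] k=[88 88 88 75 8 0 0]
t=4: x=[88.0000 88.0000 87.2580 71.8315 11.3107 0.4524 0.0000] k=[88 88 84 72 16 0 0]
t=5: x=[88.0000 87.7664 83.3997 69.3589 18.2966 0.9046 0.0000] k=[88 88 87 67 21 0 0]
t=6: x=[88.0000 87.9416 85.8790 65.3165 22.4866 1.1872 0.0000] k=[88 83 88 68 23 3 0]
t=7: x=[87.7012 83.2893 86.5735 66.3795 24.4929 4.0412 0.1732] k=[85 78 88 71 28 0 0]
t=8: x=[84.3329 78.4348 86.4594 69.3488 28.9546 1.5828 0.0000] k=[87 74 81 64 24 5 0]

[0.9886, 0.8409, 0.9205, 0.7273, 0.2727, 0.0568, 0.0000]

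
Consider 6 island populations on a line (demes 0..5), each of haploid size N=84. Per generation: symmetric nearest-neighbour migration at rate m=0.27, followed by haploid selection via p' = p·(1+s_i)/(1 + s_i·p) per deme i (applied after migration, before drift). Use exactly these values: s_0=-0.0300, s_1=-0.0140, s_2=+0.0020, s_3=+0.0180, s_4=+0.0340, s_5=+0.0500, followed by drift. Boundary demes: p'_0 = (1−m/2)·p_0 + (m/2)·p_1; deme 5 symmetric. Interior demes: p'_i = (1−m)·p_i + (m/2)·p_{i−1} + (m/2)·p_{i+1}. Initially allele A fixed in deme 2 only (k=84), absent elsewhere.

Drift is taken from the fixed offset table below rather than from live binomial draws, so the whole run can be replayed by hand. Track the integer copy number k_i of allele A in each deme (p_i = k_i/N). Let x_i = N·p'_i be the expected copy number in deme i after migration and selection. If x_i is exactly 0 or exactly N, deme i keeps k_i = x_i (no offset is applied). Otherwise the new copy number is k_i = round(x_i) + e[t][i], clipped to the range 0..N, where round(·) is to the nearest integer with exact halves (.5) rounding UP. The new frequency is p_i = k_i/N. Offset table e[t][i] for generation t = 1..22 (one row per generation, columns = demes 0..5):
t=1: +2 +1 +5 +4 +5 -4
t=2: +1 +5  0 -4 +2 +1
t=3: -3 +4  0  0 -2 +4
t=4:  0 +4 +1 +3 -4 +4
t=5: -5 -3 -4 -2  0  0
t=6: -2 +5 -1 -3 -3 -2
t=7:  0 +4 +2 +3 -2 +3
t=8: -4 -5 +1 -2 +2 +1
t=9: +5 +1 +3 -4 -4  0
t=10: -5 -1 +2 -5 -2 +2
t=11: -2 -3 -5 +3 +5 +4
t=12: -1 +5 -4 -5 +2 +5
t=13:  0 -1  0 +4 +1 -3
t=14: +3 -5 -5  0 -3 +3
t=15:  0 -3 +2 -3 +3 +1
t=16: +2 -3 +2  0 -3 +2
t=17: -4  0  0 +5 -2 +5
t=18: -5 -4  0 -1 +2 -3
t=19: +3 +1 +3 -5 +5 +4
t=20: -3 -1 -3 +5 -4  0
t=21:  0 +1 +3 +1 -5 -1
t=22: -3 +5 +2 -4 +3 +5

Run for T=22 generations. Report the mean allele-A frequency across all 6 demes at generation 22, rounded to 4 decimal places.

t=0: k=[0 0 84 0 0 0]
t=1: x=[0.0000 11.2024 61.3531 11.5161 0.0000 0.0000] k=[0 12 66 16 0 0]
t=2: x=[1.5723 17.4741 51.9996 20.8685 2.2315 0.0000] k=[3 22 52 17 4 0]
t=3: x=[5.4088 23.2472 43.2669 20.2428 5.3810 0.5668] k=[2 27 43 20 3 5]
t=4: x=[5.2238 25.5337 37.7765 21.0905 5.7413 4.9526] k=[5 30 39 24 2 9]
t=5: x=[8.1481 27.5782 35.8010 23.3546 6.1015 8.4174] k=[3 25 32 21 6 8]
t=6: x=[5.8033 22.7404 29.6083 20.7374 8.5483 8.0793] k=[4 28 29 18 6 6]
t=7: x=[7.0410 24.6487 27.4169 18.1172 7.8549 6.2776] k=[7 29 29 21 6 9]
t=8: x=[9.7055 25.7774 27.9573 20.3286 8.6870 8.9788] k=[6 21 29 18 11 10]
t=9: x=[7.8066 19.8405 26.4712 18.7990 12.1534 10.5779] k=[13 21 29 15 8 11]
t=10: x=[13.7266 20.7787 26.0659 16.1767 9.6314 11.0550] k=[9 20 28 11 8 13]
t=11: x=[10.2087 19.3840 24.6598 13.0859 9.3543 12.8470] k=[8 16 20 16 14 17]
t=12: x=[8.8363 15.2829 18.9493 16.5053 15.0844 17.2543] k=[8 20 15 12 17 22]
t=13: x=[9.3636 17.5088 15.2950 13.2782 17.4579 22.1106] k=[9 17 15 17 18 19]
t=14: x=[9.8129 15.4713 15.5653 17.1067 18.4774 19.5883] k=[13 10 11 17 15 23]
t=15: x=[12.2724 10.4107 11.6951 16.1515 16.7948 22.7196] k=[12 7 14 13 20 24]
t=16: x=[11.0299 8.5115 12.9419 14.2903 20.1018 24.2938] k=[13 6 15 14 17 26]
t=17: x=[11.7439 8.0567 13.6729 14.7557 18.2837 25.6459] k=[8 8 14 20 16 31]
t=18: x=[7.7822 8.6994 14.0233 18.9101 19.0530 29.9079] k=[3 5 14 18 21 27]
t=19: x=[3.1756 5.8676 13.3474 18.1172 21.9427 27.0774] k=[6 7 16 13 27 31]
t=20: x=[5.9640 7.9776 14.4038 15.5194 26.2496 31.4134] k=[3 7 11 21 22 31]
t=21: x=[3.4381 6.9101 11.8303 20.0561 23.6438 30.7294] k=[3 8 15 21 19 30]
t=22: x=[3.5694 8.1655 14.8895 20.1924 21.2819 29.4410] k=[1 13 17 16 24 34]

0.2083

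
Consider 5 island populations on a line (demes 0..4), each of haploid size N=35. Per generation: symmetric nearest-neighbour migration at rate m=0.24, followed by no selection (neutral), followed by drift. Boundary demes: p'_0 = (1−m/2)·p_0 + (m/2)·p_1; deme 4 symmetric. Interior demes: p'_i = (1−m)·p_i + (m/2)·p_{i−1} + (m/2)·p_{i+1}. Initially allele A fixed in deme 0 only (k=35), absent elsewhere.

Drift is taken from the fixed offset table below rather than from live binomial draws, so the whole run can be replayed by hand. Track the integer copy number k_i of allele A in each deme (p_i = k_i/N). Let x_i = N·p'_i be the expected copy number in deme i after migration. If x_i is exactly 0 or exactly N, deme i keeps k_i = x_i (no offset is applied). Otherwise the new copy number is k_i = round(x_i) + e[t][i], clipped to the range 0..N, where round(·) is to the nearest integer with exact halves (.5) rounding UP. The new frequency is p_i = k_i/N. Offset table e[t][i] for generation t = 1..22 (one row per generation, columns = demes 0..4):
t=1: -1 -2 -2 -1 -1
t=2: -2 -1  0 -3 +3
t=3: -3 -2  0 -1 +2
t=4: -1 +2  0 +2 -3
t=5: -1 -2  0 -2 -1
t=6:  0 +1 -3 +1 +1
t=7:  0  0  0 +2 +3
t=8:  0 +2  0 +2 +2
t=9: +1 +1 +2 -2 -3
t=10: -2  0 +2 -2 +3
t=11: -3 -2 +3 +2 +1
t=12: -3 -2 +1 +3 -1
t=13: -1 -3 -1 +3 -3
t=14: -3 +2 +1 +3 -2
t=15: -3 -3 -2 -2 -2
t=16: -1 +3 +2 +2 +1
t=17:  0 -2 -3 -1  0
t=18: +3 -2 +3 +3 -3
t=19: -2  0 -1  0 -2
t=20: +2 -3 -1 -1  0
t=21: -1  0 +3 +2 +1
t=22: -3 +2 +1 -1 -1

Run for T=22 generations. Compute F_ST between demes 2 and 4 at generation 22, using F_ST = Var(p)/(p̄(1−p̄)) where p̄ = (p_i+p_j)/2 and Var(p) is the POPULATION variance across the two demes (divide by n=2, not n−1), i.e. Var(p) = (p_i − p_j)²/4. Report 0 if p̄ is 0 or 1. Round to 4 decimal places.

t=0: k=[35 0 0 0 0]
t=1: x=[30.8000 4.2000 0.0000 0.0000 0.0000] k=[30 2 0 0 0]
t=2: x=[26.6400 5.1200 0.2400 0.0000 0.0000] k=[25 4 0 0 0]
t=3: x=[22.4800 6.0400 0.4800 0.0000 0.0000] k=[19 4 0 0 0]
t=4: x=[17.2000 5.3200 0.4800 0.0000 0.0000] k=[16 7 0 0 0]
t=5: x=[14.9200 7.2400 0.8400 0.0000 0.0000] k=[14 5 1 0 0]
t=6: x=[12.9200 5.6000 1.3600 0.1200 0.0000] k=[13 7 0 1 0]
t=7: x=[12.2800 6.8800 0.9600 0.7600 0.1200] k=[12 7 1 3 3]
t=8: x=[11.4000 6.8800 1.9600 2.7600 3.0000] k=[11 9 2 5 5]
t=9: x=[10.7600 8.4000 3.2000 4.6400 5.0000] k=[12 9 5 3 2]
t=10: x=[11.6400 8.8800 5.2400 3.1200 2.1200] k=[10 9 7 1 5]
t=11: x=[9.8800 8.8800 6.5200 2.2000 4.5200] k=[7 7 10 4 6]
t=12: x=[7.0000 7.3600 8.9200 4.9600 5.7600] k=[4 5 10 8 5]
t=13: x=[4.1200 5.4800 9.1600 7.8800 5.3600] k=[3 2 8 11 2]
t=14: x=[2.8800 2.8400 7.6400 9.5600 3.0800] k=[0 5 9 13 1]
t=15: x=[0.6000 4.8800 9.0000 11.0800 2.4400] k=[0 2 7 9 0]
t=16: x=[0.2400 2.3600 6.6400 7.6800 1.0800] k=[0 5 9 10 2]
t=17: x=[0.6000 4.8800 8.6400 8.9200 2.9600] k=[1 3 6 8 3]
t=18: x=[1.2400 3.1200 5.8800 7.1600 3.6000] k=[4 1 9 10 1]
t=19: x=[3.6400 2.3200 8.1600 8.8000 2.0800] k=[2 2 7 9 0]
t=20: x=[2.0000 2.6000 6.6400 7.6800 1.0800] k=[4 0 6 7 1]
t=21: x=[3.5200 1.2000 5.4000 6.1600 1.7200] k=[3 1 8 8 3]
t=22: x=[2.7600 2.0800 7.1600 7.4000 3.6000] k=[0 4 8 6 3]

0.0385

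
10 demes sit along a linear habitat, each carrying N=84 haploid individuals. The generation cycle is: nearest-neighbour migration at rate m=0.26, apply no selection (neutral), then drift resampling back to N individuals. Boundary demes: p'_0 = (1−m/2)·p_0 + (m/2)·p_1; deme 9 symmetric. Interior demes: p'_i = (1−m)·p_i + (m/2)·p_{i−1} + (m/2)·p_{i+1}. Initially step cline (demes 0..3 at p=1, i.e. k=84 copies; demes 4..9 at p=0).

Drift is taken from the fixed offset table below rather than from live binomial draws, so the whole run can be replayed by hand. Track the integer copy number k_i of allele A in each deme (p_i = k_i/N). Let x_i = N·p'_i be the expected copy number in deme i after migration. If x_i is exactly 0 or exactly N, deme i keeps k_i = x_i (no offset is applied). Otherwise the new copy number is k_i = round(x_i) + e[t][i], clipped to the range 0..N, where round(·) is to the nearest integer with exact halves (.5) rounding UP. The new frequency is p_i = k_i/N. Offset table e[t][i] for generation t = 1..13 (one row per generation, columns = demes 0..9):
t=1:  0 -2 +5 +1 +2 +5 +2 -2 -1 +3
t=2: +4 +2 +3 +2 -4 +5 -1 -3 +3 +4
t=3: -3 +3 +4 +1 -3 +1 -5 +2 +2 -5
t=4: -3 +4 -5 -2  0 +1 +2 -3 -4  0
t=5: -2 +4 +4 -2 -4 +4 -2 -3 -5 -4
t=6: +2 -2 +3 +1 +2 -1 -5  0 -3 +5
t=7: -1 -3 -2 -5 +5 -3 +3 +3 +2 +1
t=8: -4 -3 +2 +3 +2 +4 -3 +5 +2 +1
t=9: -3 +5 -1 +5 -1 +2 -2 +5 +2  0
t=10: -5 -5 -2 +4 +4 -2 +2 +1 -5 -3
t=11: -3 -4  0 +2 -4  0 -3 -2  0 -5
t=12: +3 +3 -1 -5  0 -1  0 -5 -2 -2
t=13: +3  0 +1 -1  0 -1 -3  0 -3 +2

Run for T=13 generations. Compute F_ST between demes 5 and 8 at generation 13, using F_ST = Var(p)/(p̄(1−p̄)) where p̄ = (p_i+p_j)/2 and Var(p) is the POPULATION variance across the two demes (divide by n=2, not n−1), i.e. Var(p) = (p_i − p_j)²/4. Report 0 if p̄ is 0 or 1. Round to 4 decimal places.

0.1200

t=0: k=[84 84 84 84 0 0 0 0 0 0]
t=1: x=[84.0000 84.0000 84.0000 73.0800 10.9200 0.0000 0.0000 0.0000 0.0000 0.0000] k=[84 84 84 74 13 0 0 0 0 0]
t=2: x=[84.0000 84.0000 82.7000 67.3700 19.2400 1.6900 0.0000 0.0000 0.0000 0.0000] k=[84 84 84 69 15 7 0 0 0 0]
t=3: x=[84.0000 84.0000 82.0500 63.9300 20.9800 7.1300 0.9100 0.0000 0.0000 0.0000] k=[84 84 84 65 18 8 0 0 0 0]
t=4: x=[84.0000 84.0000 81.5300 61.3600 22.8100 8.2600 1.0400 0.0000 0.0000 0.0000] k=[84 84 77 59 23 9 3 0 0 0]
t=5: x=[84.0000 83.0900 75.5700 56.6600 25.8600 10.0400 3.3900 0.3900 0.0000 0.0000] k=[84 84 80 55 22 14 1 0 0 0]
t=6: x=[84.0000 83.4800 77.2700 53.9600 25.2500 13.3500 2.5600 0.1300 0.0000 0.0000] k=[84 81 80 55 27 12 0 0 0 0]
t=7: x=[83.6100 81.2600 76.8800 54.6100 28.6900 12.3900 1.5600 0.0000 0.0000 0.0000] k=[83 78 75 50 34 9 5 0 0 0]
t=8: x=[82.3500 78.2600 72.1400 51.1700 32.8300 11.7300 4.8700 0.6500 0.0000 0.0000] k=[78 75 74 54 35 16 2 6 0 0]
t=9: x=[77.6100 75.2600 71.5300 54.1300 35.0000 16.6500 4.3400 4.7000 0.7800 0.0000] k=[75 80 71 59 34 19 2 10 3 0]
t=10: x=[75.6500 78.1800 70.6100 57.3100 35.3000 18.7400 5.2500 8.0500 3.5200 0.3900] k=[71 73 69 61 39 17 7 9 0 0]
t=11: x=[71.2600 72.2200 68.4800 59.1800 39.0000 18.5600 8.5600 7.5700 1.1700 0.0000] k=[68 68 68 61 35 19 6 6 1 0]
t=12: x=[68.0000 68.0000 67.0900 58.5300 36.3000 19.3900 7.6900 5.3500 1.5200 0.1300] k=[71 71 66 54 36 18 8 0 0 0]
t=13: x=[71.0000 70.3500 65.0900 53.2200 36.0000 19.0400 8.2600 1.0400 0.0000 0.0000] k=[74 70 66 52 36 18 5 1 0 0]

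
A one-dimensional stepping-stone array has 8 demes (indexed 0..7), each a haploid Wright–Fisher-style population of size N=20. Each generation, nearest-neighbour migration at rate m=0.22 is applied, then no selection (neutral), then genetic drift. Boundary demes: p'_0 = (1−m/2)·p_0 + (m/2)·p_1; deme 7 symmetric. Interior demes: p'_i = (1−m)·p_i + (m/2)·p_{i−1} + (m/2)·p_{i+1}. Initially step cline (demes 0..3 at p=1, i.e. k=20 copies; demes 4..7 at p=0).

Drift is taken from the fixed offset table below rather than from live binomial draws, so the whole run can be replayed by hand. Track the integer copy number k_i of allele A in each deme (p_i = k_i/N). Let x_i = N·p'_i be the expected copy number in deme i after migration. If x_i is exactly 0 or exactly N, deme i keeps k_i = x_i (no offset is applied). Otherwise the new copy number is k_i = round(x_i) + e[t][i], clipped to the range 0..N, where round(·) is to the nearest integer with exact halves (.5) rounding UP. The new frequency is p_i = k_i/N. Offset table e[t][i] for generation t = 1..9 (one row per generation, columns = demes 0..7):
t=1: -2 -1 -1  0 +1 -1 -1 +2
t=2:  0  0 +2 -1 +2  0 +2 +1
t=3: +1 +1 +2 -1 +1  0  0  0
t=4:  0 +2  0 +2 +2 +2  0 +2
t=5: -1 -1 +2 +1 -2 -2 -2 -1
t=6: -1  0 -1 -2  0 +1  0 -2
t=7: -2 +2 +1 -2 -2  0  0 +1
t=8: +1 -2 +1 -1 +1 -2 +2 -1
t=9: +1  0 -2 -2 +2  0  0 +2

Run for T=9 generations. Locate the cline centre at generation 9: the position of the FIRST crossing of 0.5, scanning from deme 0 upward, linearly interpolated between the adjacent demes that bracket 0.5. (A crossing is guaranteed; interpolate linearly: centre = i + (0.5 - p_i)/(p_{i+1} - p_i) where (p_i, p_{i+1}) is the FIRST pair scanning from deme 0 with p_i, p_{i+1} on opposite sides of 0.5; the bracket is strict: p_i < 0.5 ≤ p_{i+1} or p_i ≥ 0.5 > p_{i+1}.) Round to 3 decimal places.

t=0: k=[20 20 20 20 0 0 0 0]
t=1: x=[20.0000 20.0000 20.0000 17.8000 2.2000 0.0000 0.0000 0.0000] k=[20 20 20 18 3 0 0 0]
t=2: x=[20.0000 20.0000 19.7800 16.5700 4.3200 0.3300 0.0000 0.0000] k=[20 20 20 16 6 0 0 0]
t=3: x=[20.0000 20.0000 19.5600 15.3400 6.4400 0.6600 0.0000 0.0000] k=[20 20 20 14 7 1 0 0]
t=4: x=[20.0000 20.0000 19.3400 13.8900 7.1100 1.5500 0.1100 0.0000] k=[20 20 19 16 9 4 0 0]
t=5: x=[20.0000 19.8900 18.7800 15.5600 9.2200 4.1100 0.4400 0.0000] k=[20 19 20 17 7 2 0 0]
t=6: x=[19.8900 19.2200 19.5600 16.2300 7.5500 2.3300 0.2200 0.0000] k=[19 19 19 14 8 3 0 0]
t=7: x=[19.0000 19.0000 18.4500 13.8900 8.1100 3.2200 0.3300 0.0000] k=[17 20 19 12 6 3 0 0]
t=8: x=[17.3300 19.5600 18.3400 12.1100 6.3300 3.0000 0.3300 0.0000] k=[18 18 19 11 7 1 2 0]
t=9: x=[18.0000 18.1100 18.0100 11.4400 6.7800 1.7700 1.6700 0.2200] k=[19 18 16 9 9 2 2 2]

2.857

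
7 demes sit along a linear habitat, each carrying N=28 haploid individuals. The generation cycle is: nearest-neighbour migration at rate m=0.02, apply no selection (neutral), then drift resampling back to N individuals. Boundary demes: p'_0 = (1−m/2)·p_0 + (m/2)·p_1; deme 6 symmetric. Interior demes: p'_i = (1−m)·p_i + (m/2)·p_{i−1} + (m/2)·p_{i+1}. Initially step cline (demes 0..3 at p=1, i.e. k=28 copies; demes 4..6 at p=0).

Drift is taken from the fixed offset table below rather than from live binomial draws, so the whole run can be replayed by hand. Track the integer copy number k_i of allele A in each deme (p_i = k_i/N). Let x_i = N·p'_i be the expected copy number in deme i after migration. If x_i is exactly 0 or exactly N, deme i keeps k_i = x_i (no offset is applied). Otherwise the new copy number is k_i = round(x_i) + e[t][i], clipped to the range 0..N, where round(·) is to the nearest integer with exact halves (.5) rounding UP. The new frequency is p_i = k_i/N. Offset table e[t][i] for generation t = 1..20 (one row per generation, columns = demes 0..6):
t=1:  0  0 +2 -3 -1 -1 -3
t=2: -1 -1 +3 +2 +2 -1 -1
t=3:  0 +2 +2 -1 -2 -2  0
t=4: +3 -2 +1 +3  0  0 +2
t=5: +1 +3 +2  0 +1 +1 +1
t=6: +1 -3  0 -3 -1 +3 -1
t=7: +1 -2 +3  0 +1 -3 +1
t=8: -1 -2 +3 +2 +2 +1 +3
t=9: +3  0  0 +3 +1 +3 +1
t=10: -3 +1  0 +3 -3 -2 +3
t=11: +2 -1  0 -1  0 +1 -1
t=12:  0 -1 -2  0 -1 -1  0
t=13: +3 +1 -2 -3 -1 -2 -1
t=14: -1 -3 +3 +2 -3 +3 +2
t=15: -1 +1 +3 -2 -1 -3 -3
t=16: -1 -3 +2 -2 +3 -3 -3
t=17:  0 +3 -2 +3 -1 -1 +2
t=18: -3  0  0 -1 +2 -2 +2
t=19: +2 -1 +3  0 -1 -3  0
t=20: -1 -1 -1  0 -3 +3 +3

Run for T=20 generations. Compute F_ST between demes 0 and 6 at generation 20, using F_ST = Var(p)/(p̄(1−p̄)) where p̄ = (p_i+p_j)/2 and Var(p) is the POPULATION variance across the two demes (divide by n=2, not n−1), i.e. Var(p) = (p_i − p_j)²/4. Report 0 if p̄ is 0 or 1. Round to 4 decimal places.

t=0: k=[28 28 28 28 0 0 0]
t=1: x=[28.0000 28.0000 28.0000 27.7200 0.2800 0.0000 0.0000] k=[28 28 28 25 0 0 0]
t=2: x=[28.0000 28.0000 27.9700 24.7800 0.2500 0.0000 0.0000] k=[28 28 28 27 2 0 0]
t=3: x=[28.0000 28.0000 27.9900 26.7600 2.2300 0.0200 0.0000] k=[28 28 28 26 0 0 0]
t=4: x=[28.0000 28.0000 27.9800 25.7600 0.2600 0.0000 0.0000] k=[28 28 28 28 0 0 0]
t=5: x=[28.0000 28.0000 28.0000 27.7200 0.2800 0.0000 0.0000] k=[28 28 28 28 1 0 0]
t=6: x=[28.0000 28.0000 28.0000 27.7300 1.2600 0.0100 0.0000] k=[28 28 28 25 0 3 0]
t=7: x=[28.0000 28.0000 27.9700 24.7800 0.2800 2.9400 0.0300] k=[28 28 28 25 1 0 1]
t=8: x=[28.0000 28.0000 27.9700 24.7900 1.2300 0.0200 0.9900] k=[28 28 28 27 3 1 4]
t=9: x=[28.0000 28.0000 27.9900 26.7700 3.2200 1.0500 3.9700] k=[28 28 28 28 4 4 5]
t=10: x=[28.0000 28.0000 28.0000 27.7600 4.2400 4.0100 4.9900] k=[28 28 28 28 1 2 8]
t=11: x=[28.0000 28.0000 28.0000 27.7300 1.2800 2.0500 7.9400] k=[28 28 28 27 1 3 7]
t=12: x=[28.0000 28.0000 27.9900 26.7500 1.2800 3.0200 6.9600] k=[28 28 26 27 0 2 7]
t=13: x=[28.0000 27.9800 26.0300 26.7200 0.2900 2.0300 6.9500] k=[28 28 24 24 0 0 6]
t=14: x=[28.0000 27.9600 24.0400 23.7600 0.2400 0.0600 5.9400] k=[28 25 27 26 0 3 8]
t=15: x=[27.9700 25.0500 26.9700 25.7500 0.2900 3.0200 7.9500] k=[27 26 28 24 0 0 5]
t=16: x=[26.9900 26.0300 27.9400 23.8000 0.2400 0.0500 4.9500] k=[26 23 28 22 3 0 2]
t=17: x=[25.9700 23.0800 27.8900 21.8700 3.1600 0.0500 1.9800] k=[26 26 26 25 2 0 4]
t=18: x=[26.0000 26.0000 25.9900 24.7800 2.2100 0.0600 3.9600] k=[23 26 26 24 4 0 6]
t=19: x=[23.0300 25.9700 25.9800 23.8200 4.1600 0.1000 5.9400] k=[25 25 28 24 3 0 6]
t=20: x=[25.0000 25.0300 27.9300 23.8300 3.1800 0.0900 5.9400] k=[24 24 27 24 0 3 9]

0.2964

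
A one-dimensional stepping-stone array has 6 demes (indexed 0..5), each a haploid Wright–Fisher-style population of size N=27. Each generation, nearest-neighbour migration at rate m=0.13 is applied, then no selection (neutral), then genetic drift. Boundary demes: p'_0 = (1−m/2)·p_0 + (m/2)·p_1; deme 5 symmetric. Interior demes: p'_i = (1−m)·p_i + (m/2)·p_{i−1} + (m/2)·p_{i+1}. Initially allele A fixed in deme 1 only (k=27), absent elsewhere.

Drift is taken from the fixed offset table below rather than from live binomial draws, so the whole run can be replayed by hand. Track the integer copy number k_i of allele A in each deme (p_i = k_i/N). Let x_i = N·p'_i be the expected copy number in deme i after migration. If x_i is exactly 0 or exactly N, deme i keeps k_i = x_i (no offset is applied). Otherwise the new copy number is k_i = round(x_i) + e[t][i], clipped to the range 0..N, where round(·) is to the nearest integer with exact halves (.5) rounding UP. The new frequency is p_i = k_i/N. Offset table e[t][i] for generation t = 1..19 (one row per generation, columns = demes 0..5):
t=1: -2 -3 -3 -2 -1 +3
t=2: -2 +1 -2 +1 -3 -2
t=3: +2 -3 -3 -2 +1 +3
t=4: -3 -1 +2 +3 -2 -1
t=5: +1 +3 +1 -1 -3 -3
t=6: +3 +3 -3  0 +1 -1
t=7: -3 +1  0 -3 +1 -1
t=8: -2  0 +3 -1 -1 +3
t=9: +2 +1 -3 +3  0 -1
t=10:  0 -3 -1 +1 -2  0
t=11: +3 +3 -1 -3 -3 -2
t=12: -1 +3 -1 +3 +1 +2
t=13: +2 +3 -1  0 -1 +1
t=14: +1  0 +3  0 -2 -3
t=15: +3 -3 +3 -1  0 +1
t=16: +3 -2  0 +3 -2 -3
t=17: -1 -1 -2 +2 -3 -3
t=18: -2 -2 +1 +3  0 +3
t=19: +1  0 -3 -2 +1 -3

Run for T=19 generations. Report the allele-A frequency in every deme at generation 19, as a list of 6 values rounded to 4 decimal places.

[0.5556, 0.2963, 0.1852, 0.2593, 0.1111, 0.0000]

t=0: k=[0 27 0 0 0 0]
t=1: x=[1.7550 23.4900 1.7550 0.0000 0.0000 0.0000] k=[0 20 0 0 0 0]
t=2: x=[1.3000 17.4000 1.3000 0.0000 0.0000 0.0000] k=[0 18 0 0 0 0]
t=3: x=[1.1700 15.6600 1.1700 0.0000 0.0000 0.0000] k=[3 13 0 0 0 0]
t=4: x=[3.6500 11.5050 0.8450 0.0000 0.0000 0.0000] k=[1 11 3 0 0 0]
t=5: x=[1.6500 9.8300 3.3250 0.1950 0.0000 0.0000] k=[3 13 4 0 0 0]
t=6: x=[3.6500 11.7650 4.3250 0.2600 0.0000 0.0000] k=[7 15 1 0 0 0]
t=7: x=[7.5200 13.5700 1.8450 0.0650 0.0000 0.0000] k=[5 15 2 0 0 0]
t=8: x=[5.6500 13.5050 2.7150 0.1300 0.0000 0.0000] k=[4 14 6 0 0 0]
t=9: x=[4.6500 12.8300 6.1300 0.3900 0.0000 0.0000] k=[7 14 3 3 0 0]
t=10: x=[7.4550 12.8300 3.7150 2.8050 0.1950 0.0000] k=[7 10 3 4 0 0]
t=11: x=[7.1950 9.3500 3.5200 3.6750 0.2600 0.0000] k=[10 12 3 1 0 0]
t=12: x=[10.1300 11.2850 3.4550 1.0650 0.0650 0.0000] k=[9 14 2 4 1 0]
t=13: x=[9.3250 12.8950 2.9100 3.6750 1.1300 0.0650] k=[11 16 2 4 0 1]
t=14: x=[11.3250 14.7650 3.0400 3.6100 0.3250 0.9350] k=[12 15 6 4 0 0]
t=15: x=[12.1950 14.2200 6.4550 3.8700 0.2600 0.0000] k=[15 11 9 3 0 0]
t=16: x=[14.7400 11.1300 8.7400 3.1950 0.1950 0.0000] k=[18 9 9 6 0 0]
t=17: x=[17.4150 9.5850 8.8050 5.8050 0.3900 0.0000] k=[16 9 7 8 0 0]
t=18: x=[15.5450 9.3250 7.1950 7.4150 0.5200 0.0000] k=[14 7 8 10 1 0]
t=19: x=[13.5450 7.5200 8.0650 9.2850 1.5200 0.0650] k=[15 8 5 7 3 0]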